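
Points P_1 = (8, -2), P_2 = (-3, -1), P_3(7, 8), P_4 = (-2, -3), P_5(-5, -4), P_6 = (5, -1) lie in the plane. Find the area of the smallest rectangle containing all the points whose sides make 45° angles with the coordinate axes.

In coordinates u = x + y, v = x − y the rectangle is axis-aligned; the map (x,y)→(u,v) scales areas by 2.
u-values: 6, -4, 15, -5, -9, 4; range = 15 − (-9) = 24.
v-values: 10, -2, -1, 1, -1, 6; range = 10 − (-2) = 12.
Area = (24 × 12) / 2 = 144.

144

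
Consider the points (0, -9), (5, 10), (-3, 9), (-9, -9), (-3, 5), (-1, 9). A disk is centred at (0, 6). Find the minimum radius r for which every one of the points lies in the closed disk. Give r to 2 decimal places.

The required radius is the distance from (0, 6) to the farthest point.
Squared distances: 225, 41, 18, 306, 10, 10.
Maximum is 306, attained at (-9, -9).
r = √306 ≈ 17.49.

17.49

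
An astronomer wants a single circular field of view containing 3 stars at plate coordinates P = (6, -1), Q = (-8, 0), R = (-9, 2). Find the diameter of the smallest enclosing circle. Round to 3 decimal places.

15.297

Side lengths²: PQ² = 197, PR² = 234, QR² = 5.
Since PR² = 234 ≥ 197 + 5 = 202, the angle opposite PR is not acute, so the smallest enclosing circle has PR as diameter.
Centre = midpoint of PR = (-1.5, 0.5), r² = 234/4 = 58.5.
Diameter = 2r = 2√(58.5) ≈ 15.297.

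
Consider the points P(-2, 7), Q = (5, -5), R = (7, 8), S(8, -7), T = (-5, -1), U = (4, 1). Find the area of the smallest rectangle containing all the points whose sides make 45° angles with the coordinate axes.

In coordinates u = x + y, v = x − y the rectangle is axis-aligned; the map (x,y)→(u,v) scales areas by 2.
u-values: 5, 0, 15, 1, -6, 5; range = 15 − (-6) = 21.
v-values: -9, 10, -1, 15, -4, 3; range = 15 − (-9) = 24.
Area = (21 × 24) / 2 = 252.

252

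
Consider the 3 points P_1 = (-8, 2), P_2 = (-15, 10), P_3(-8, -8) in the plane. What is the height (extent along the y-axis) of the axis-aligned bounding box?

18

max y = 10, min y = -8, so height = 18.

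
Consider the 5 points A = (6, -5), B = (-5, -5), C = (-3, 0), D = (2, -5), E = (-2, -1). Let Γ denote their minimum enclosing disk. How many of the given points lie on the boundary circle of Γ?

3

A smallest enclosing disk is always determined by at most three of the input points on its boundary.
The minimum enclosing circle is determined by three boundary points: A, B, C.
Their circumcentre is (0.5, -4.3) with r² = 30.74.
The farthest remaining point E is at distance² 17.14 ≤ 30.74.
The points at distance exactly r from the centre are A, B, C — 3 points.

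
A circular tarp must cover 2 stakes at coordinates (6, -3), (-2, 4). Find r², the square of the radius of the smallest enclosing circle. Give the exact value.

The smallest circle enclosing two points has them as diameter endpoints.
Centre = midpoint = (2, 0.5); r² = |(6, -3)−(-2, 4)|²/4 = 113/4 = 28.25.

28.25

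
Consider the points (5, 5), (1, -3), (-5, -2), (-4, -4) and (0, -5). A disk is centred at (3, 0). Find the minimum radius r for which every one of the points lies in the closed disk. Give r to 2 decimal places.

The required radius is the distance from (3, 0) to the farthest point.
Squared distances: 29, 13, 68, 65, 34.
Maximum is 68, attained at (-5, -2).
r = √68 ≈ 8.25.

8.25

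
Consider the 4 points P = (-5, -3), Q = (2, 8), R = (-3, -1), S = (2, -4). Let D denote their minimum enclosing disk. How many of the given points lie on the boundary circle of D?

A smallest enclosing disk is always determined by at most three of the input points on its boundary.
The minimum enclosing circle is determined by three boundary points: P, Q, S.
Their circumcentre is (-5/7, 2) with r² = 2125/49.
The farthest remaining point R is at distance² 697/49 ≤ 2125/49.
The points at distance exactly r from the centre are P, Q, S — 3 points.

3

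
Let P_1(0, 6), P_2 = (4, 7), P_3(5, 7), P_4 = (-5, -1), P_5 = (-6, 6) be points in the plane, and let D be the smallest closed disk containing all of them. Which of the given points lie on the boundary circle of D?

P_3, P_4, P_5

By Welzl's lemma the MEC is supported by two points (diametrically opposite) or three points (on a circumcircle).
The minimum enclosing circle is determined by three boundary points: P_3, P_4, P_5.
Their circumcentre is (-8/39, 127/39) with r² = 62525/1521.
The farthest remaining point P_2 is at distance² 48212/1521 ≤ 62525/1521.
The points at distance exactly r from the centre are P_3, P_4, P_5 — 3 points.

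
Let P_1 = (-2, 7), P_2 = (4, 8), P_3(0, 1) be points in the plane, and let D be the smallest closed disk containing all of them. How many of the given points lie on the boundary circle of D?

Side lengths²: P_1P_2² = 37, P_1P_3² = 40, P_2P_3² = 65.
Since P_2P_3² = 65 < 40 + 37 = 77, the triangle is acute, so the smallest enclosing circle is the circumcircle.
Circumcentre = (55/38, 183/38), r² = 12025/722.
The points at distance exactly r from the centre are P_1, P_2, P_3 — 3 points.

3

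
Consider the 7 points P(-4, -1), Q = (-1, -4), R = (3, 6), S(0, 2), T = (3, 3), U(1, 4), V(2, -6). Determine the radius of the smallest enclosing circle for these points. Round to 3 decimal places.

The minimum enclosing circle of a finite set is fixed by two of the points (as a diameter) or three (as a circumcircle).
The minimum enclosing circle is determined by three boundary points: P, R, V.
Their circumcentre is (43/22, 1/22) with r² = 8845/242.
The farthest remaining point Q is at distance² 6073/242 ≤ 8845/242.
r = √(8845/242) ≈ 6.046.

6.046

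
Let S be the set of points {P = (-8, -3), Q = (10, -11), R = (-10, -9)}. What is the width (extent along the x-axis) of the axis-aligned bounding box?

max x = 10, min x = -10, so width = 20.

20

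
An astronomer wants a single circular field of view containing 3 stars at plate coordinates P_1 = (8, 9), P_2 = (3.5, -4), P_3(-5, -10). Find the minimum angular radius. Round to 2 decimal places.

Side lengths²: P_1P_2² = 189.25, P_1P_3² = 530, P_2P_3² = 108.25.
Since P_1P_3² = 530 ≥ 189.25 + 108.25 = 297.5, the angle opposite P_1P_3 is not acute, so the smallest enclosing circle has P_1P_3 as diameter.
Centre = midpoint of P_1P_3 = (1.5, -0.5), r² = 530/4 = 132.5.
r = √(132.5) ≈ 11.51.

11.51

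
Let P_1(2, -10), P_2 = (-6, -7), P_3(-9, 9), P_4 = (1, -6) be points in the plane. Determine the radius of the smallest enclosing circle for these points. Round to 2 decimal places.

By Welzl's lemma the MEC is supported by two points (diametrically opposite) or three points (on a circumcircle).
The farthest pair is P_1–P_3 with squared distance 482. The circle on this segment as diameter has centre (-3.5, -0.5) and r² = 482/4 = 120.5.
Check P_2: distance² to centre = 48.5 ≤ 120.5, so it lies inside.
All remaining points lie in this disk, and no smaller disk contains both endpoints, so this is the minimum enclosing circle.
r = √(120.5) ≈ 10.98.

10.98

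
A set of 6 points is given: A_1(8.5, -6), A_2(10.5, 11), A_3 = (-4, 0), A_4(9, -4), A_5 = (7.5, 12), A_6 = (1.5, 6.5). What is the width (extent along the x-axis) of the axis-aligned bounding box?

14.5

max x = 10.5, min x = -4, so width = 14.5.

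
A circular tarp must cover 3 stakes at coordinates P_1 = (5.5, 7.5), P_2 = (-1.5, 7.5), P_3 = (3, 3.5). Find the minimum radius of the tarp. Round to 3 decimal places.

Side lengths²: P_1P_2² = 49, P_1P_3² = 22.25, P_2P_3² = 36.25.
Since P_1P_2² = 49 < 36.25 + 22.25 = 58.5, the triangle is acute, so the smallest enclosing circle is the circumcircle.
Circumcentre = (2, 6.90625), r² = 12.6025390625.
r = √(12.6025390625) ≈ 3.550.

3.550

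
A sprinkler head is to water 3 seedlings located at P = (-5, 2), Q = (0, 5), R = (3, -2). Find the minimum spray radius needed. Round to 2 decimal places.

Side lengths²: PQ² = 34, PR² = 80, QR² = 58.
Since PR² = 80 < 58 + 34 = 92, the triangle is acute, so the smallest enclosing circle is the circumcircle.
Circumcentre = (-8/11, 6/11), r² = 2465/121.
r = √(2465/121) ≈ 4.51.

4.51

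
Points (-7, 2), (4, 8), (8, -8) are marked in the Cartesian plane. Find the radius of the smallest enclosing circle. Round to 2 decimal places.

Call the three points A, B, C in the order given.
Side lengths²: AB² = 157, AC² = 325, BC² = 272.
Since AC² = 325 < 272 + 157 = 429, the triangle is acute, so the smallest enclosing circle is the circumcircle.
Circumcentre = (1.8, -1.05), r² = 86.7425.
r = √(86.7425) ≈ 9.31.

9.31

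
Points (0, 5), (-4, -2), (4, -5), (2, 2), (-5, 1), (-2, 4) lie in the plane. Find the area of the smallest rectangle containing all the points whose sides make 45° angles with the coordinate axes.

82.5

In coordinates u = x + y, v = x − y the rectangle is axis-aligned; the map (x,y)→(u,v) scales areas by 2.
u-values: 5, -6, -1, 4, -4, 2; range = 5 − (-6) = 11.
v-values: -5, -2, 9, 0, -6, -6; range = 9 − (-6) = 15.
Area = (11 × 15) / 2 = 82.5.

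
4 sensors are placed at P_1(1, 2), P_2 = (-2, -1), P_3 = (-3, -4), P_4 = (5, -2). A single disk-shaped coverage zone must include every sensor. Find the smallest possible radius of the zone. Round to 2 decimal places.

The minimum enclosing circle of a finite set is fixed by two of the points (as a diameter) or three (as a circumcircle).
The minimum enclosing circle is determined by three boundary points: P_1, P_3, P_4.
Their circumcentre is (0.8, -2.2) with r² = 17.68.
The farthest remaining point P_2 is at distance² 9.28 ≤ 17.68.
r = √(17.68) ≈ 4.20.

4.20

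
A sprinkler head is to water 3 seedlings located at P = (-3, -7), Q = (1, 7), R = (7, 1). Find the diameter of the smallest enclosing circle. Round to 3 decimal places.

Side lengths²: PQ² = 212, PR² = 164, QR² = 72.
Since PQ² = 212 < 164 + 72 = 236, the triangle is acute, so the smallest enclosing circle is the circumcircle.
Circumcentre = (-2/9, -2/9), r² = 4346/81.
Diameter = 2r = 2√(4346/81) ≈ 14.650.

14.650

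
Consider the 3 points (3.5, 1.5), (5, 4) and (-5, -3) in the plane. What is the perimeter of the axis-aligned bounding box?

Width = max x − min x = 5 − (-5) = 10.
Height = max y − min y = 4 − (-3) = 7.
Perimeter = 2(10 + 7) = 34.

34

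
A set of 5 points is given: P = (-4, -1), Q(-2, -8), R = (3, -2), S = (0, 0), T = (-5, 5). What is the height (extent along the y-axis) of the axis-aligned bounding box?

13

max y = 5, min y = -8, so height = 13.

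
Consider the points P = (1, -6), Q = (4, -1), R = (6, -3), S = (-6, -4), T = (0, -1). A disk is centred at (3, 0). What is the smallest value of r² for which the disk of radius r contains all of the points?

97

The required radius is the distance from (3, 0) to the farthest point.
Squared distances: 40, 2, 18, 97, 10.
Maximum is 97, attained at S.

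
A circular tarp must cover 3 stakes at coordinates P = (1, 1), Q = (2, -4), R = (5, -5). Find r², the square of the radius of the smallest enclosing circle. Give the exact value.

Side lengths²: PQ² = 26, PR² = 52, QR² = 10.
Since PR² = 52 ≥ 26 + 10 = 36, the angle opposite PR is not acute, so the smallest enclosing circle has PR as diameter.
Centre = midpoint of PR = (3, -2), r² = 52/4 = 13.

13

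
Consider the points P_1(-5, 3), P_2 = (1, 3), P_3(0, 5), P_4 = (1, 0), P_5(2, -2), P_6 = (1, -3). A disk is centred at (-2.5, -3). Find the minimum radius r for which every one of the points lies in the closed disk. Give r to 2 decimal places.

The required radius is the distance from (-2.5, -3) to the farthest point.
Squared distances: 42.25, 48.25, 70.25, 21.25, 21.25, 12.25.
Maximum is 70.25, attained at P_3.
r = √(70.25) ≈ 8.38.

8.38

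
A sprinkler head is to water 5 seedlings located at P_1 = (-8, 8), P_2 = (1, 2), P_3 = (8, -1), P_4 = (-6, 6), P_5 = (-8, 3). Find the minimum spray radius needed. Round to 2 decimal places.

9.18

A smallest enclosing disk is always determined by at most three of the input points on its boundary.
The farthest pair is P_1–P_3 with squared distance 337. The circle on this segment as diameter has centre (0, 3.5) and r² = 337/4 = 84.25.
Check P_2: distance² to centre = 3.25 ≤ 84.25, so it lies inside.
All remaining points lie in this disk, and no smaller disk contains both endpoints, so this is the minimum enclosing circle.
r = √(84.25) ≈ 9.18.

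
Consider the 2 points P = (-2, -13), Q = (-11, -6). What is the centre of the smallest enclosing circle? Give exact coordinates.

The smallest circle enclosing two points has them as diameter endpoints.
Centre = midpoint = (-6.5, -9.5); r² = |PQ|²/4 = 130/4 = 32.5.
Centre = (-6.5, -9.5).

(-6.5, -9.5)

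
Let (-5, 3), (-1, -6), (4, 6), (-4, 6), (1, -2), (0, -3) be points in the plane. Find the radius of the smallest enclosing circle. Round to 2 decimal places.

6.70

A smallest enclosing disk is always determined by at most three of the input points on its boundary.
The minimum enclosing circle is determined by three boundary points: (-1, -6), (4, 6), (-4, 6).
Their circumcentre is (0, 0.625) with r² = 44.890625.
The farthest remaining point (-5, 3) is at distance² 30.640625 ≤ 44.890625.
r = √(44.890625) ≈ 6.70.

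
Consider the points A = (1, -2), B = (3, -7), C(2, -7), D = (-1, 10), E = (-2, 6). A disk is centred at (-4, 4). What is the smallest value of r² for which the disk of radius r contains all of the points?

170

The required radius is the distance from (-4, 4) to the farthest point.
Squared distances: 61, 170, 157, 45, 8.
Maximum is 170, attained at B.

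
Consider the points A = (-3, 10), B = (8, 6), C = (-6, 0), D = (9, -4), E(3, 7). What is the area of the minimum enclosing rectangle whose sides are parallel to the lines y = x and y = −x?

260

In coordinates u = x + y, v = x − y the rectangle is axis-aligned; the map (x,y)→(u,v) scales areas by 2.
u-values: 7, 14, -6, 5, 10; range = 14 − (-6) = 20.
v-values: -13, 2, -6, 13, -4; range = 13 − (-13) = 26.
Area = (20 × 26) / 2 = 260.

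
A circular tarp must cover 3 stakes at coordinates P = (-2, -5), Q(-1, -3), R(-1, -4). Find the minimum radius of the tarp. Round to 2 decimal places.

Side lengths²: PQ² = 5, PR² = 2, QR² = 1.
Since PQ² = 5 ≥ 2 + 1 = 3, the angle opposite PQ is not acute, so the smallest enclosing circle has PQ as diameter.
Centre = midpoint of PQ = (-1.5, -4), r² = 5/4 = 1.25.
r = √(1.25) ≈ 1.12.

1.12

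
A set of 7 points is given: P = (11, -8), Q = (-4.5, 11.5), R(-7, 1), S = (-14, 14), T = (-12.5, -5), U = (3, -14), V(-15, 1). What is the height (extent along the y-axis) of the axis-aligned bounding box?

28

max y = 14, min y = -14, so height = 28.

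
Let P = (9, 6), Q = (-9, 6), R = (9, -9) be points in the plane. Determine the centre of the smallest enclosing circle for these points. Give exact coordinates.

Side lengths²: PQ² = 324, PR² = 225, QR² = 549.
Since QR² = 549 ≥ 324 + 225 = 549, the angle opposite QR is not acute, so the smallest enclosing circle has QR as diameter.
Centre = midpoint of QR = (0, -1.5), r² = 549/4 = 137.25.
Centre = (0, -1.5).

(0, -1.5)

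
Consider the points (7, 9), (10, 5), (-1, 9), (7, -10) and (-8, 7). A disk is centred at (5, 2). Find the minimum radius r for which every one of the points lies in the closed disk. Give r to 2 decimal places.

The required radius is the distance from (5, 2) to the farthest point.
Squared distances: 53, 34, 85, 148, 194.
Maximum is 194, attained at (-8, 7).
r = √194 ≈ 13.93.

13.93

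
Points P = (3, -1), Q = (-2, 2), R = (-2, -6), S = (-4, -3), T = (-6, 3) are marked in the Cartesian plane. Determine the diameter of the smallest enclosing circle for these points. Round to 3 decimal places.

The minimum enclosing circle is determined by three boundary points: P, R, T.
Their circumcentre is (-59/26, -19/26) with r² = 9409/338.
The farthest remaining point S is at distance² 2753/338 ≤ 9409/338.
Diameter = 2r = 2√(9409/338) ≈ 10.552.

10.552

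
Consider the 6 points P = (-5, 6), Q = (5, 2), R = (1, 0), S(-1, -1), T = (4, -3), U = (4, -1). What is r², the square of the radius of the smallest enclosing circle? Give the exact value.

By Welzl's lemma the MEC is supported by two points (diametrically opposite) or three points (on a circumcircle).
The farthest pair is P–T with squared distance 162. The circle on this segment as diameter has centre (-0.5, 1.5) and r² = 162/4 = 40.5.
Check Q: distance² to centre = 30.5 ≤ 40.5, so it lies inside.
All remaining points lie in this disk, and no smaller disk contains both endpoints, so this is the minimum enclosing circle.

40.5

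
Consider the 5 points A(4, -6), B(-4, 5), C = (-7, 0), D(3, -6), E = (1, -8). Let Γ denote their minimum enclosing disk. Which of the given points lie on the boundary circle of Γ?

By Welzl's lemma the MEC is supported by two points (diametrically opposite) or three points (on a circumcircle).
The minimum enclosing circle is determined by three boundary points: A, B, E.
Their circumcentre is (-121/98, -137/98) with r² = 233285/4802.
The farthest remaining point D is at distance² 187813/4802 ≤ 233285/4802.
The points at distance exactly r from the centre are A, B, E — 3 points.

A, B, E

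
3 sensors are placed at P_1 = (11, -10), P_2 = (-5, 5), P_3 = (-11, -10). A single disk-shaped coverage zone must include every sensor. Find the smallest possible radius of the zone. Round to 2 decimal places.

11.81

Side lengths²: P_1P_2² = 481, P_1P_3² = 484, P_2P_3² = 261.
Since P_1P_3² = 484 < 481 + 261 = 742, the triangle is acute, so the smallest enclosing circle is the circumcircle.
Circumcentre = (0, -5.7), r² = 139.49.
r = √(139.49) ≈ 11.81.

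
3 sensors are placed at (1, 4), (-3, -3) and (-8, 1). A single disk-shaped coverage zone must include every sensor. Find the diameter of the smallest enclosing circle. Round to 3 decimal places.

9.603

Call the three points A, B, C in the order given.
Side lengths²: AB² = 65, AC² = 90, BC² = 41.
Since AC² = 90 < 65 + 41 = 106, the triangle is acute, so the smallest enclosing circle is the circumcircle.
Circumcentre = (-111/34, 61/34), r² = 13325/578.
Diameter = 2r = 2√(13325/578) ≈ 9.603.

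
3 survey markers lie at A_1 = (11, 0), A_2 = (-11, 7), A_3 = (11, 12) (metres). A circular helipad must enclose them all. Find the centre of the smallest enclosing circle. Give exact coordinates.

Side lengths²: A_1A_2² = 533, A_1A_3² = 144, A_2A_3² = 509.
Since A_1A_2² = 533 < 509 + 144 = 653, the triangle is acute, so the smallest enclosing circle is the circumcircle.
Circumcentre = (35/44, 6), r² = 271297/1936.
Centre = (35/44, 6).

(35/44, 6)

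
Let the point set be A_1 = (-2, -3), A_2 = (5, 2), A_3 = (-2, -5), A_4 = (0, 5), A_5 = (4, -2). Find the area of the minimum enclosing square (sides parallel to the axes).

100

The bounding box has width 7 and height 10.
An axis-aligned square enclosing the set must have side ≥ max(width, height).
So the minimum side is max(7, 10) = 10.
Area = 10² = 100.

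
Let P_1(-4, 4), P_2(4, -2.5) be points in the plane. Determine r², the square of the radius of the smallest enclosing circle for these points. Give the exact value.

The smallest circle enclosing two points has them as diameter endpoints.
Centre = midpoint = (0, 0.75); r² = |P_1P_2|²/4 = 106.25/4 = 26.5625.

26.5625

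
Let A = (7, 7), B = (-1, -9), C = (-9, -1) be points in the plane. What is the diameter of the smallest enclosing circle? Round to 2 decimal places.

Side lengths²: AB² = 320, AC² = 320, BC² = 128.
Since AC² = 320 < 320 + 128 = 448, the triangle is acute, so the smallest enclosing circle is the circumcircle.
Circumcentre = (1/3, 1/3), r² = 800/9.
Diameter = 2r = 2√(800/9) ≈ 18.86.

18.86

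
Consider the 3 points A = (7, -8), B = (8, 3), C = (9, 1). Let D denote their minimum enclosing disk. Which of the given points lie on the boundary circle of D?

Side lengths²: AB² = 122, AC² = 85, BC² = 5.
Since AB² = 122 ≥ 85 + 5 = 90, the angle opposite AB is not acute, so the smallest enclosing circle has AB as diameter.
Centre = midpoint of AB = (7.5, -2.5), r² = 122/4 = 30.5.
The points at distance exactly r from the centre are A, B — 2 points.

A, B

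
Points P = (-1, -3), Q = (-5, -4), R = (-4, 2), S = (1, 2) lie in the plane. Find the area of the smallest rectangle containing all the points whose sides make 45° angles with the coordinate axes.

In coordinates u = x + y, v = x − y the rectangle is axis-aligned; the map (x,y)→(u,v) scales areas by 2.
u-values: -4, -9, -2, 3; range = 3 − (-9) = 12.
v-values: 2, -1, -6, -1; range = 2 − (-6) = 8.
Area = (12 × 8) / 2 = 48.

48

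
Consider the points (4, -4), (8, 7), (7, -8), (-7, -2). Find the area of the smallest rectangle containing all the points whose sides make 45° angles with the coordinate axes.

In coordinates u = x + y, v = x − y the rectangle is axis-aligned; the map (x,y)→(u,v) scales areas by 2.
u-values: 0, 15, -1, -9; range = 15 − (-9) = 24.
v-values: 8, 1, 15, -5; range = 15 − (-5) = 20.
Area = (24 × 20) / 2 = 240.

240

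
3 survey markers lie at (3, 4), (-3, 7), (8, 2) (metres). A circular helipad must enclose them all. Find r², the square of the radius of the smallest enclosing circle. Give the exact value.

Call the three points A, B, C in the order given.
Side lengths²: AB² = 45, AC² = 29, BC² = 146.
Since BC² = 146 ≥ 45 + 29 = 74, the angle opposite BC is not acute, so the smallest enclosing circle has BC as diameter.
Centre = midpoint of BC = (2.5, 4.5), r² = 146/4 = 36.5.

36.5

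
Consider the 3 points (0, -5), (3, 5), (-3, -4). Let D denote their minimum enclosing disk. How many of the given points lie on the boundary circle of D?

Call the three points A, B, C in the order given.
Side lengths²: AB² = 109, AC² = 10, BC² = 117.
Since BC² = 117 < 109 + 10 = 119, the triangle is acute, so the smallest enclosing circle is the circumcircle.
Circumcentre = (3/22, 9/22), r² = 7085/242.
The points at distance exactly r from the centre are (0, -5), (3, 5), (-3, -4) — 3 points.

3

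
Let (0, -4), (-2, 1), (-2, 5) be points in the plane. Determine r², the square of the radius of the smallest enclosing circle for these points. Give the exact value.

21.25

Call the three points A, B, C in the order given.
Side lengths²: AB² = 29, AC² = 85, BC² = 16.
Since AC² = 85 ≥ 29 + 16 = 45, the angle opposite AC is not acute, so the smallest enclosing circle has AC as diameter.
Centre = midpoint of AC = (-1, 0.5), r² = 85/4 = 21.25.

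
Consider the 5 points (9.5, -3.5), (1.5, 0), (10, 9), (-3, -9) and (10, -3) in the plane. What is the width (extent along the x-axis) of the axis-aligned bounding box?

max x = 10, min x = -3, so width = 13.

13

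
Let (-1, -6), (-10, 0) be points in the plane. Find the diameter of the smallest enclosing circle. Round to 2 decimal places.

10.82

The smallest circle enclosing two points has them as diameter endpoints.
Centre = midpoint = (-5.5, -3); r² = |(-1, -6)−(-10, 0)|²/4 = 117/4 = 29.25.
Diameter = 2r = 2√(29.25) ≈ 10.82.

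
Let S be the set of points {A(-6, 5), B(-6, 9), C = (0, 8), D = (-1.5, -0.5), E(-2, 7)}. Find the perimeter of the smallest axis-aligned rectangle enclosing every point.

31

Width = max x − min x = 0 − (-6) = 6.
Height = max y − min y = 9 − (-0.5) = 9.5.
Perimeter = 2(6 + 9.5) = 31.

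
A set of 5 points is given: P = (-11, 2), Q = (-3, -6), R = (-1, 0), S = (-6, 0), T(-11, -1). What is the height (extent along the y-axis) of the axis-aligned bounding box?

max y = 2, min y = -6, so height = 8.

8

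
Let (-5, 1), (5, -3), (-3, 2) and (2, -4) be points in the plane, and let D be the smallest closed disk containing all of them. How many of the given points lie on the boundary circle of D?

2

The minimum enclosing circle of a finite set is fixed by two of the points (as a diameter) or three (as a circumcircle).
The farthest pair is (-5, 1)–(5, -3) with squared distance 116. The circle on this segment as diameter has centre (0, -1) and r² = 116/4 = 29.
Check (-3, 2): distance² to centre = 18 ≤ 29, so it lies inside.
All remaining points lie in this disk, and no smaller disk contains both endpoints, so this is the minimum enclosing circle.
The points at distance exactly r from the centre are (-5, 1), (5, -3) — 2 points.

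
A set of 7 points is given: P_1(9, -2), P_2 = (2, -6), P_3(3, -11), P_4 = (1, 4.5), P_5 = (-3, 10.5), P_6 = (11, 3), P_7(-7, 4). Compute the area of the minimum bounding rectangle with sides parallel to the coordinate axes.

387

x ranges over [-7, 11], width 18.
y ranges over [-11, 10.5], height 21.5.
Area = 18 × 21.5 = 387.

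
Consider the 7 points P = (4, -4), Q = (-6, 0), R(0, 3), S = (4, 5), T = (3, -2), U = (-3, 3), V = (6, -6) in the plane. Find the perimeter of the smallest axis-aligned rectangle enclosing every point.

Width = max x − min x = 6 − (-6) = 12.
Height = max y − min y = 5 − (-6) = 11.
Perimeter = 2(12 + 11) = 46.

46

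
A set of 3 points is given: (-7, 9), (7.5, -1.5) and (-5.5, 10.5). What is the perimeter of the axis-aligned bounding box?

Width = max x − min x = 7.5 − (-7) = 14.5.
Height = max y − min y = 10.5 − (-1.5) = 12.
Perimeter = 2(14.5 + 12) = 53.

53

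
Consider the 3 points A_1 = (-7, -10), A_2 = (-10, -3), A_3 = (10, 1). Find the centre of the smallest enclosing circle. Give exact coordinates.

(13/38, -103/38)

Side lengths²: A_1A_2² = 58, A_1A_3² = 410, A_2A_3² = 416.
Since A_2A_3² = 416 < 410 + 58 = 468, the triangle is acute, so the smallest enclosing circle is the circumcircle.
Circumcentre = (13/38, -103/38), r² = 77285/722.
Centre = (13/38, -103/38).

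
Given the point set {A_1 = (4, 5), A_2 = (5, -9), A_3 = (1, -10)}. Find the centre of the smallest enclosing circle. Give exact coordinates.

(2.5, -2.5)

Side lengths²: A_1A_2² = 197, A_1A_3² = 234, A_2A_3² = 17.
Since A_1A_3² = 234 ≥ 197 + 17 = 214, the angle opposite A_1A_3 is not acute, so the smallest enclosing circle has A_1A_3 as diameter.
Centre = midpoint of A_1A_3 = (2.5, -2.5), r² = 234/4 = 58.5.
Centre = (2.5, -2.5).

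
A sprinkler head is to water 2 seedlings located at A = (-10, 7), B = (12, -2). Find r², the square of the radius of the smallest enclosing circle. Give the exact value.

141.25

The smallest circle enclosing two points has them as diameter endpoints.
Centre = midpoint = (1, 2.5); r² = |AB|²/4 = 565/4 = 141.25.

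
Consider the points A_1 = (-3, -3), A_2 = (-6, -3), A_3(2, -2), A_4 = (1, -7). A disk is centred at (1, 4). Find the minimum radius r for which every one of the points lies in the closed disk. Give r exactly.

11

The required radius is the distance from (1, 4) to the farthest point.
Squared distances: 65, 98, 37, 121.
Maximum is 121, attained at A_4.
r = √121 = 11.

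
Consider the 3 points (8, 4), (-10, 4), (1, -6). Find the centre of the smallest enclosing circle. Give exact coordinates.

(-1, 2.85)

Call the three points A, B, C in the order given.
Side lengths²: AB² = 324, AC² = 149, BC² = 221.
Since AB² = 324 < 221 + 149 = 370, the triangle is acute, so the smallest enclosing circle is the circumcircle.
Circumcentre = (-1, 2.85), r² = 82.3225.
Centre = (-1, 2.85).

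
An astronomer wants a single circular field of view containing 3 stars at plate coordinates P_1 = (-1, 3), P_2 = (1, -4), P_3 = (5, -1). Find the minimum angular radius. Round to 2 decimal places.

Side lengths²: P_1P_2² = 53, P_1P_3² = 52, P_2P_3² = 25.
Since P_1P_2² = 53 < 52 + 25 = 77, the triangle is acute, so the smallest enclosing circle is the circumcircle.
Circumcentre = (21/17, -5/34), r² = 17225/1156.
r = √(17225/1156) ≈ 3.86.

3.86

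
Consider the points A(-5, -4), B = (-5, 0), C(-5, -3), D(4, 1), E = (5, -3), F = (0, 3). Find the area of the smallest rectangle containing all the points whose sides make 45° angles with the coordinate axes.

91

In coordinates u = x + y, v = x − y the rectangle is axis-aligned; the map (x,y)→(u,v) scales areas by 2.
u-values: -9, -5, -8, 5, 2, 3; range = 5 − (-9) = 14.
v-values: -1, -5, -2, 3, 8, -3; range = 8 − (-5) = 13.
Area = (14 × 13) / 2 = 91.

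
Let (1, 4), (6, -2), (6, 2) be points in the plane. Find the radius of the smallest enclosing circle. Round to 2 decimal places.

Call the three points A, B, C in the order given.
Side lengths²: AB² = 61, AC² = 29, BC² = 16.
Since AB² = 61 ≥ 29 + 16 = 45, the angle opposite AB is not acute, so the smallest enclosing circle has AB as diameter.
Centre = midpoint of AB = (3.5, 1), r² = 61/4 = 15.25.
r = √(15.25) ≈ 3.91.

3.91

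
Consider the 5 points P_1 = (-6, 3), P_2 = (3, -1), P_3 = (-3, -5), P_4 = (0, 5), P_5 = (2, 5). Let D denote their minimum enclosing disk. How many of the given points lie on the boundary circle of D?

The minimum enclosing circle is determined by three boundary points: P_1, P_3, P_5.
Their circumcentre is (-15/14, 2/7) with r² = 6205/196.
The farthest remaining point P_4 is at distance² 4581/196 ≤ 6205/196.
The points at distance exactly r from the centre are P_1, P_3, P_5 — 3 points.

3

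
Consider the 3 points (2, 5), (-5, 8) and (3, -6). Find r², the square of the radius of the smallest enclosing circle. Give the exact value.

Call the three points A, B, C in the order given.
Side lengths²: AB² = 58, AC² = 122, BC² = 260.
Since BC² = 260 ≥ 122 + 58 = 180, the angle opposite BC is not acute, so the smallest enclosing circle has BC as diameter.
Centre = midpoint of BC = (-1, 1), r² = 260/4 = 65.

65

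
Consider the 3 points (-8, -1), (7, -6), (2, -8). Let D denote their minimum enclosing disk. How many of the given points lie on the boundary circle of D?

Call the three points A, B, C in the order given.
Side lengths²: AB² = 250, AC² = 149, BC² = 29.
Since AB² = 250 ≥ 149 + 29 = 178, the angle opposite AB is not acute, so the smallest enclosing circle has AB as diameter.
Centre = midpoint of AB = (-0.5, -3.5), r² = 250/4 = 62.5.
The points at distance exactly r from the centre are (-8, -1), (7, -6) — 2 points.

2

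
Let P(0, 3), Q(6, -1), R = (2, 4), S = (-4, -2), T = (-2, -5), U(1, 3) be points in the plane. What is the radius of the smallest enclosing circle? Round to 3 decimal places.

A smallest enclosing disk is always determined by at most three of the input points on its boundary.
The minimum enclosing circle is determined by three boundary points: Q, R, S.
Their circumcentre is (17/18, -17/18) with r² = 4141/162.
The farthest remaining point T is at distance² 4069/162 ≤ 4141/162.
r = √(4141/162) ≈ 5.056.

5.056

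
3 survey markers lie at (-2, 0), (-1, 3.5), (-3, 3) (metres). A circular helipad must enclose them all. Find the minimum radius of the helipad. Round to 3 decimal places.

Call the three points A, B, C in the order given.
Side lengths²: AB² = 13.25, AC² = 10, BC² = 4.25.
Since AB² = 13.25 < 10 + 4.25 = 14.25, the triangle is acute, so the smallest enclosing circle is the circumcircle.
Circumcentre = (-85/52, 93/52), r² = 4505/1352.
r = √(4505/1352) ≈ 1.825.

1.825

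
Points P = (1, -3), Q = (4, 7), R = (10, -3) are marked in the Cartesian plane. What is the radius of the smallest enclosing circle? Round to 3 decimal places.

6.088

Side lengths²: PQ² = 109, PR² = 81, QR² = 136.
Since QR² = 136 < 109 + 81 = 190, the triangle is acute, so the smallest enclosing circle is the circumcircle.
Circumcentre = (5.5, 1.1), r² = 37.06.
r = √(37.06) ≈ 6.088.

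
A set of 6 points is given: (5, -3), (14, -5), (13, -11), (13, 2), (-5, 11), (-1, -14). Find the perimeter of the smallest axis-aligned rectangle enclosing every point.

Width = max x − min x = 14 − (-5) = 19.
Height = max y − min y = 11 − (-14) = 25.
Perimeter = 2(19 + 25) = 88.

88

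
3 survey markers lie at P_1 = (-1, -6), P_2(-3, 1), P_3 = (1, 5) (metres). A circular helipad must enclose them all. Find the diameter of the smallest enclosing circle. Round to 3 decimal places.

11.180

Side lengths²: P_1P_2² = 53, P_1P_3² = 125, P_2P_3² = 32.
Since P_1P_3² = 125 ≥ 53 + 32 = 85, the angle opposite P_1P_3 is not acute, so the smallest enclosing circle has P_1P_3 as diameter.
Centre = midpoint of P_1P_3 = (0, -0.5), r² = 125/4 = 31.25.
Diameter = 2r = 2√(31.25) ≈ 11.180.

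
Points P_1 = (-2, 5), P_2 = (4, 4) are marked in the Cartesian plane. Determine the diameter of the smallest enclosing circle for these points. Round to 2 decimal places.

The smallest circle enclosing two points has them as diameter endpoints.
Centre = midpoint = (1, 4.5); r² = |P_1P_2|²/4 = 37/4 = 9.25.
Diameter = 2r = 2√(9.25) ≈ 6.08.

6.08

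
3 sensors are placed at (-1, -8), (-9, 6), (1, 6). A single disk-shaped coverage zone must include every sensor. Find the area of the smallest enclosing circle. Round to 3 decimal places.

Call the three points A, B, C in the order given.
Side lengths²: AB² = 260, AC² = 200, BC² = 100.
Since AB² = 260 < 200 + 100 = 300, the triangle is acute, so the smallest enclosing circle is the circumcircle.
Circumcentre = (-4, -3/7), r² = 3250/49.
Area = π·r² = π·3250/49 ≈ 208.371.

208.371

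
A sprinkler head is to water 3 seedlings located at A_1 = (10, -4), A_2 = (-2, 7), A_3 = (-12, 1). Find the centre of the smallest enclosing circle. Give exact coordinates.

(-1, -1.5)

Side lengths²: A_1A_2² = 265, A_1A_3² = 509, A_2A_3² = 136.
Since A_1A_3² = 509 ≥ 265 + 136 = 401, the angle opposite A_1A_3 is not acute, so the smallest enclosing circle has A_1A_3 as diameter.
Centre = midpoint of A_1A_3 = (-1, -1.5), r² = 509/4 = 127.25.
Centre = (-1, -1.5).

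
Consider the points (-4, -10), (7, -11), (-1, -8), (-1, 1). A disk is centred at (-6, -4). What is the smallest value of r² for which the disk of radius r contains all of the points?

The required radius is the distance from (-6, -4) to the farthest point.
Squared distances: 40, 218, 41, 50.
Maximum is 218, attained at (7, -11).

218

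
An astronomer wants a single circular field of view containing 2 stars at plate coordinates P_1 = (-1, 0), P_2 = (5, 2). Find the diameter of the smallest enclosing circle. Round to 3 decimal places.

The smallest circle enclosing two points has them as diameter endpoints.
Centre = midpoint = (2, 1); r² = |P_1P_2|²/4 = 40/4 = 10.
Diameter = 2r = 2√10 ≈ 6.325.

6.325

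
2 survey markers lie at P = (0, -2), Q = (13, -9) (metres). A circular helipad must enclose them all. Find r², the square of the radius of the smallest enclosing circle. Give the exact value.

54.5

The smallest circle enclosing two points has them as diameter endpoints.
Centre = midpoint = (6.5, -5.5); r² = |PQ|²/4 = 218/4 = 54.5.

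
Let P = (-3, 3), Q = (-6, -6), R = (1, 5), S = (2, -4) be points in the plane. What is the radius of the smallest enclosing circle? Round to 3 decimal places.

6.519

The farthest pair is Q–R with squared distance 170. The circle on this segment as diameter has centre (-2.5, -0.5) and r² = 170/4 = 42.5.
Check P: distance² to centre = 12.5 ≤ 42.5, so it lies inside.
All remaining points lie in this disk, and no smaller disk contains both endpoints, so this is the minimum enclosing circle.
r = √(42.5) ≈ 6.519.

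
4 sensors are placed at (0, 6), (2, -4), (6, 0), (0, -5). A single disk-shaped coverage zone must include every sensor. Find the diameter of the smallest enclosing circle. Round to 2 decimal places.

A smallest enclosing disk is always determined by at most three of the input points on its boundary.
The minimum enclosing circle is determined by three boundary points: (0, 6), (6, 0), (0, -5).
Their circumcentre is (0.5, 0.5) with r² = 30.5.
The farthest remaining point (2, -4) is at distance² 22.5 ≤ 30.5.
Diameter = 2r = 2√(30.5) ≈ 11.05.

11.05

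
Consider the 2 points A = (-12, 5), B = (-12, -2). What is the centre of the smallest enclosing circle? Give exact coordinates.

(-12, 1.5)

The smallest circle enclosing two points has them as diameter endpoints.
Centre = midpoint = (-12, 1.5); r² = |AB|²/4 = 49/4 = 12.25.
Centre = (-12, 1.5).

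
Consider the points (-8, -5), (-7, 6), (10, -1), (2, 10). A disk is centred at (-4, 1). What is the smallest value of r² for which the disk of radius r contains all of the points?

200

The required radius is the distance from (-4, 1) to the farthest point.
Squared distances: 52, 34, 200, 117.
Maximum is 200, attained at (10, -1).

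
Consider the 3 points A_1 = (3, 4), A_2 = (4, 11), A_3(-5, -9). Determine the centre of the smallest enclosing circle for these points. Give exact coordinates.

Side lengths²: A_1A_2² = 50, A_1A_3² = 233, A_2A_3² = 481.
Since A_2A_3² = 481 ≥ 233 + 50 = 283, the angle opposite A_2A_3 is not acute, so the smallest enclosing circle has A_2A_3 as diameter.
Centre = midpoint of A_2A_3 = (-0.5, 1), r² = 481/4 = 120.25.
Centre = (-0.5, 1).

(-0.5, 1)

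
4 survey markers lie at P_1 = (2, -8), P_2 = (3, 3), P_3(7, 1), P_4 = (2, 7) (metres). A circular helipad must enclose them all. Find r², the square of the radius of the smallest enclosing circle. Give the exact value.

56.25

The farthest pair is P_1–P_4 with squared distance 225. The circle on this segment as diameter has centre (2, -0.5) and r² = 225/4 = 56.25.
Check P_2: distance² to centre = 13.25 ≤ 56.25, so it lies inside.
All remaining points lie in this disk, and no smaller disk contains both endpoints, so this is the minimum enclosing circle.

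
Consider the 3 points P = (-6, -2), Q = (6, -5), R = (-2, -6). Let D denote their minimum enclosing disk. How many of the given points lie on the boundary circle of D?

Side lengths²: PQ² = 153, PR² = 32, QR² = 65.
Since PQ² = 153 ≥ 65 + 32 = 97, the angle opposite PQ is not acute, so the smallest enclosing circle has PQ as diameter.
Centre = midpoint of PQ = (0, -3.5), r² = 153/4 = 38.25.
The points at distance exactly r from the centre are P, Q — 2 points.

2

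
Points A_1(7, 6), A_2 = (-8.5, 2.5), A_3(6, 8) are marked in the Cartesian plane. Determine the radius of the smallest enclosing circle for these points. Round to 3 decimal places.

Side lengths²: A_1A_2² = 252.5, A_1A_3² = 5, A_2A_3² = 240.5.
Since A_1A_2² = 252.5 ≥ 240.5 + 5 = 245.5, the angle opposite A_1A_2 is not acute, so the smallest enclosing circle has A_1A_2 as diameter.
Centre = midpoint of A_1A_2 = (-0.75, 4.25), r² = 252.5/4 = 63.125.
r = √(63.125) ≈ 7.945.

7.945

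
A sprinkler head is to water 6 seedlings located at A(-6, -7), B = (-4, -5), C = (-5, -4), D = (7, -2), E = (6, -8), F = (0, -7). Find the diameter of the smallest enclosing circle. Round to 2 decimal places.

By Welzl's lemma the MEC is supported by two points (diametrically opposite) or three points (on a circumcircle).
The farthest pair is A–D with squared distance 194. The circle on this segment as diameter has centre (0.5, -4.5) and r² = 194/4 = 48.5.
Check B: distance² to centre = 20.5 ≤ 48.5, so it lies inside.
All remaining points lie in this disk, and no smaller disk contains both endpoints, so this is the minimum enclosing circle.
Diameter = 2r = 2√(48.5) ≈ 13.93.

13.93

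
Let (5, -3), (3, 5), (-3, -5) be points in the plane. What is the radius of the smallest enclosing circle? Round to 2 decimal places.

Call the three points A, B, C in the order given.
Side lengths²: AB² = 68, AC² = 68, BC² = 136.
Since BC² = 136 ≥ 68 + 68 = 136, the angle opposite BC is not acute, so the smallest enclosing circle has BC as diameter.
Centre = midpoint of BC = (0, 0), r² = 136/4 = 34.
r = √34 ≈ 5.83.

5.83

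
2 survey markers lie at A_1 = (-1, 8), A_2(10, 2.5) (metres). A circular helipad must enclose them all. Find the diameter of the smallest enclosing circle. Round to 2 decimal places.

12.30

The smallest circle enclosing two points has them as diameter endpoints.
Centre = midpoint = (4.5, 5.25); r² = |A_1A_2|²/4 = 151.25/4 = 37.8125.
Diameter = 2r = 2√(37.8125) ≈ 12.30.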